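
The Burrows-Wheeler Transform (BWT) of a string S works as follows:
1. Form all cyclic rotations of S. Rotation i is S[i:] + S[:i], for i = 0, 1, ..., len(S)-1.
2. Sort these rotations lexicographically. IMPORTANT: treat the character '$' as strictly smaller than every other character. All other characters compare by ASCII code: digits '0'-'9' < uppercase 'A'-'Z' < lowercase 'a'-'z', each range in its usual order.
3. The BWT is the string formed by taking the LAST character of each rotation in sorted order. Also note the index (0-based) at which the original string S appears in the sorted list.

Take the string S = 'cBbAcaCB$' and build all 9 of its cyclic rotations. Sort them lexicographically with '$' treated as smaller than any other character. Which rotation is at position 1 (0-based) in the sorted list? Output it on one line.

All 9 rotations (rotation i = S[i:]+S[:i]):
  rot[0] = cBbAcaCB$
  rot[1] = BbAcaCB$c
  rot[2] = bAcaCB$cB
  rot[3] = AcaCB$cBb
  rot[4] = caCB$cBbA
  rot[5] = aCB$cBbAc
  rot[6] = CB$cBbAca
  rot[7] = B$cBbAcaC
  rot[8] = $cBbAcaCB
Sorted (with $ < everything):
  sorted[0] = $cBbAcaCB
  sorted[1] = AcaCB$cBb
  sorted[2] = B$cBbAcaC
  sorted[3] = BbAcaCB$c
  sorted[4] = CB$cBbAca
  sorted[5] = aCB$cBbAc
  sorted[6] = bAcaCB$cB
  sorted[7] = cBbAcaCB$
  sorted[8] = caCB$cBbA
sorted[1] = AcaCB$cBb

Answer: AcaCB$cBb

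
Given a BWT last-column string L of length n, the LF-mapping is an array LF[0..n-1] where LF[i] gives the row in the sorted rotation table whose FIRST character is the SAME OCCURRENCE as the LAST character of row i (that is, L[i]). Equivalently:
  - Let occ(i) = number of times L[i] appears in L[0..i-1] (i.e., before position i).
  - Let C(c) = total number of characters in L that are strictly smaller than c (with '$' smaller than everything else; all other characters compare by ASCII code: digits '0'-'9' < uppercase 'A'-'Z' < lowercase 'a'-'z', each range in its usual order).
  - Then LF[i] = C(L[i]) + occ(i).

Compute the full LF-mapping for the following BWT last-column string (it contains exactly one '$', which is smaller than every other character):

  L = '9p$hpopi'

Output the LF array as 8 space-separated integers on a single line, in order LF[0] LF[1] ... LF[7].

Char counts: '$':1, '9':1, 'h':1, 'i':1, 'o':1, 'p':3
C (first-col start): C('$')=0, C('9')=1, C('h')=2, C('i')=3, C('o')=4, C('p')=5
L[0]='9': occ=0, LF[0]=C('9')+0=1+0=1
L[1]='p': occ=0, LF[1]=C('p')+0=5+0=5
L[2]='$': occ=0, LF[2]=C('$')+0=0+0=0
L[3]='h': occ=0, LF[3]=C('h')+0=2+0=2
L[4]='p': occ=1, LF[4]=C('p')+1=5+1=6
L[5]='o': occ=0, LF[5]=C('o')+0=4+0=4
L[6]='p': occ=2, LF[6]=C('p')+2=5+2=7
L[7]='i': occ=0, LF[7]=C('i')+0=3+0=3

Answer: 1 5 0 2 6 4 7 3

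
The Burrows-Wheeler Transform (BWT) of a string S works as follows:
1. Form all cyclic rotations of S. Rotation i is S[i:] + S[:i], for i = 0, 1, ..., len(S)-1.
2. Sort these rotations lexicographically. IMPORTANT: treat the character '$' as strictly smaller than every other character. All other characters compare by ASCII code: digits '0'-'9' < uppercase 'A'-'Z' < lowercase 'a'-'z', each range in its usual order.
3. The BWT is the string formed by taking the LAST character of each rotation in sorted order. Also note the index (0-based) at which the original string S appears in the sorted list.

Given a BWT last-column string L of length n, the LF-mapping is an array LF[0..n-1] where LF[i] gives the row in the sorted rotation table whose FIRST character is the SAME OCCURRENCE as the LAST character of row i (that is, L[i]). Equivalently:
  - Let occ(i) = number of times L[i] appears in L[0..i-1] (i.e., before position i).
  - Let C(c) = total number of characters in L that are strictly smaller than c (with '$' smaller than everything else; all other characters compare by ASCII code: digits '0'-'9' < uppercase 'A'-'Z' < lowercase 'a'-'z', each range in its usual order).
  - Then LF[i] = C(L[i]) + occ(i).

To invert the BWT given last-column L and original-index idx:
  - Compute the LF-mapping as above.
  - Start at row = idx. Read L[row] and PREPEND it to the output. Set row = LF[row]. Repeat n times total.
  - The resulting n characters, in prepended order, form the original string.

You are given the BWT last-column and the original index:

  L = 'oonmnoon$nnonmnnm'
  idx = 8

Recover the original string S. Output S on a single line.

Answer: nnonnmommononnno$

Derivation:
LF mapping: 12 13 4 1 5 14 15 6 0 7 8 16 9 2 10 11 3
Walk LF starting at row 8, prepending L[row]:
  step 1: row=8, L[8]='$', prepend. Next row=LF[8]=0
  step 2: row=0, L[0]='o', prepend. Next row=LF[0]=12
  step 3: row=12, L[12]='n', prepend. Next row=LF[12]=9
  step 4: row=9, L[9]='n', prepend. Next row=LF[9]=7
  step 5: row=7, L[7]='n', prepend. Next row=LF[7]=6
  step 6: row=6, L[6]='o', prepend. Next row=LF[6]=15
  step 7: row=15, L[15]='n', prepend. Next row=LF[15]=11
  step 8: row=11, L[11]='o', prepend. Next row=LF[11]=16
  step 9: row=16, L[16]='m', prepend. Next row=LF[16]=3
  step 10: row=3, L[3]='m', prepend. Next row=LF[3]=1
  step 11: row=1, L[1]='o', prepend. Next row=LF[1]=13
  step 12: row=13, L[13]='m', prepend. Next row=LF[13]=2
  step 13: row=2, L[2]='n', prepend. Next row=LF[2]=4
  step 14: row=4, L[4]='n', prepend. Next row=LF[4]=5
  step 15: row=5, L[5]='o', prepend. Next row=LF[5]=14
  step 16: row=14, L[14]='n', prepend. Next row=LF[14]=10
  step 17: row=10, L[10]='n', prepend. Next row=LF[10]=8
Reversed output: nnonnmommononnno$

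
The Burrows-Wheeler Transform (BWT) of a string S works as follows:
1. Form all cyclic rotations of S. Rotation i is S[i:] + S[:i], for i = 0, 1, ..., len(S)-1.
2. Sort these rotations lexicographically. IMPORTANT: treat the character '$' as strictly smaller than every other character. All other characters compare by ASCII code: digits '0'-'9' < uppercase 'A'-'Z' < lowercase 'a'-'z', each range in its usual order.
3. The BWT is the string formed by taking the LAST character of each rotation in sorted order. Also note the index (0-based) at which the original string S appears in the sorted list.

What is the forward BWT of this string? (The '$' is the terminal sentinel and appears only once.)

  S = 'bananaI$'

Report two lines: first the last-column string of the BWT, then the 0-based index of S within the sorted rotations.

Answer: Iannb$aa
5

Derivation:
All 8 rotations (rotation i = S[i:]+S[:i]):
  rot[0] = bananaI$
  rot[1] = ananaI$b
  rot[2] = nanaI$ba
  rot[3] = anaI$ban
  rot[4] = naI$bana
  rot[5] = aI$banan
  rot[6] = I$banana
  rot[7] = $bananaI
Sorted (with $ < everything):
  sorted[0] = $bananaI  (last char: 'I')
  sorted[1] = I$banana  (last char: 'a')
  sorted[2] = aI$banan  (last char: 'n')
  sorted[3] = anaI$ban  (last char: 'n')
  sorted[4] = ananaI$b  (last char: 'b')
  sorted[5] = bananaI$  (last char: '$')
  sorted[6] = naI$bana  (last char: 'a')
  sorted[7] = nanaI$ba  (last char: 'a')
Last column: Iannb$aa
Original string S is at sorted index 5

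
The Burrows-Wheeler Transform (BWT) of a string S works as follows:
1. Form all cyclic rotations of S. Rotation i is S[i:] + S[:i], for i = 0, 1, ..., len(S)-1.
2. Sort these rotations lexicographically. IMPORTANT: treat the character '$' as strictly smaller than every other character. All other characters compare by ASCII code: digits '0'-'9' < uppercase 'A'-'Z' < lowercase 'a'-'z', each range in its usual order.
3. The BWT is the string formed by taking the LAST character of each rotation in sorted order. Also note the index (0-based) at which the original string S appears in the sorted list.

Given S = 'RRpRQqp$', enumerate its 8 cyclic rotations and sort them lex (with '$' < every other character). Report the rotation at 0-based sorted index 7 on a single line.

Answer: qp$RRpRQ

Derivation:
All 8 rotations (rotation i = S[i:]+S[:i]):
  rot[0] = RRpRQqp$
  rot[1] = RpRQqp$R
  rot[2] = pRQqp$RR
  rot[3] = RQqp$RRp
  rot[4] = Qqp$RRpR
  rot[5] = qp$RRpRQ
  rot[6] = p$RRpRQq
  rot[7] = $RRpRQqp
Sorted (with $ < everything):
  sorted[0] = $RRpRQqp
  sorted[1] = Qqp$RRpR
  sorted[2] = RQqp$RRp
  sorted[3] = RRpRQqp$
  sorted[4] = RpRQqp$R
  sorted[5] = p$RRpRQq
  sorted[6] = pRQqp$RR
  sorted[7] = qp$RRpRQ
sorted[7] = qp$RRpRQ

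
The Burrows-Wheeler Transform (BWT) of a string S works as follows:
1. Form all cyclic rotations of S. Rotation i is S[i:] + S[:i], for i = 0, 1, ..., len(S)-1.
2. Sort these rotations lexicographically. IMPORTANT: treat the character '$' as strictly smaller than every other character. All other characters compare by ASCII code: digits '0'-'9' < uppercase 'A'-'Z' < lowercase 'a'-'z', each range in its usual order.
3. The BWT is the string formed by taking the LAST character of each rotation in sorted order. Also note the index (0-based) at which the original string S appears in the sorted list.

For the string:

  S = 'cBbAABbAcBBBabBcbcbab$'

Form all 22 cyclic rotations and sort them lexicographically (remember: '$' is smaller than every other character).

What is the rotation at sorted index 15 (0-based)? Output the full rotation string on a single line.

All 22 rotations (rotation i = S[i:]+S[:i]):
  rot[0] = cBbAABbAcBBBabBcbcbab$
  rot[1] = BbAABbAcBBBabBcbcbab$c
  rot[2] = bAABbAcBBBabBcbcbab$cB
  rot[3] = AABbAcBBBabBcbcbab$cBb
  rot[4] = ABbAcBBBabBcbcbab$cBbA
  rot[5] = BbAcBBBabBcbcbab$cBbAA
  rot[6] = bAcBBBabBcbcbab$cBbAAB
  rot[7] = AcBBBabBcbcbab$cBbAABb
  rot[8] = cBBBabBcbcbab$cBbAABbA
  rot[9] = BBBabBcbcbab$cBbAABbAc
  rot[10] = BBabBcbcbab$cBbAABbAcB
  rot[11] = BabBcbcbab$cBbAABbAcBB
  rot[12] = abBcbcbab$cBbAABbAcBBB
  rot[13] = bBcbcbab$cBbAABbAcBBBa
  rot[14] = Bcbcbab$cBbAABbAcBBBab
  rot[15] = cbcbab$cBbAABbAcBBBabB
  rot[16] = bcbab$cBbAABbAcBBBabBc
  rot[17] = cbab$cBbAABbAcBBBabBcb
  rot[18] = bab$cBbAABbAcBBBabBcbc
  rot[19] = ab$cBbAABbAcBBBabBcbcb
  rot[20] = b$cBbAABbAcBBBabBcbcba
  rot[21] = $cBbAABbAcBBBabBcbcbab
Sorted (with $ < everything):
  sorted[0] = $cBbAABbAcBBBabBcbcbab
  sorted[1] = AABbAcBBBabBcbcbab$cBb
  sorted[2] = ABbAcBBBabBcbcbab$cBbA
  sorted[3] = AcBBBabBcbcbab$cBbAABb
  sorted[4] = BBBabBcbcbab$cBbAABbAc
  sorted[5] = BBabBcbcbab$cBbAABbAcB
  sorted[6] = BabBcbcbab$cBbAABbAcBB
  sorted[7] = BbAABbAcBBBabBcbcbab$c
  sorted[8] = BbAcBBBabBcbcbab$cBbAA
  sorted[9] = Bcbcbab$cBbAABbAcBBBab
  sorted[10] = ab$cBbAABbAcBBBabBcbcb
  sorted[11] = abBcbcbab$cBbAABbAcBBB
  sorted[12] = b$cBbAABbAcBBBabBcbcba
  sorted[13] = bAABbAcBBBabBcbcbab$cB
  sorted[14] = bAcBBBabBcbcbab$cBbAAB
  sorted[15] = bBcbcbab$cBbAABbAcBBBa
  sorted[16] = bab$cBbAABbAcBBBabBcbc
  sorted[17] = bcbab$cBbAABbAcBBBabBc
  sorted[18] = cBBBabBcbcbab$cBbAABbA
  sorted[19] = cBbAABbAcBBBabBcbcbab$
  sorted[20] = cbab$cBbAABbAcBBBabBcb
  sorted[21] = cbcbab$cBbAABbAcBBBabB
sorted[15] = bBcbcbab$cBbAABbAcBBBa

Answer: bBcbcbab$cBbAABbAcBBBa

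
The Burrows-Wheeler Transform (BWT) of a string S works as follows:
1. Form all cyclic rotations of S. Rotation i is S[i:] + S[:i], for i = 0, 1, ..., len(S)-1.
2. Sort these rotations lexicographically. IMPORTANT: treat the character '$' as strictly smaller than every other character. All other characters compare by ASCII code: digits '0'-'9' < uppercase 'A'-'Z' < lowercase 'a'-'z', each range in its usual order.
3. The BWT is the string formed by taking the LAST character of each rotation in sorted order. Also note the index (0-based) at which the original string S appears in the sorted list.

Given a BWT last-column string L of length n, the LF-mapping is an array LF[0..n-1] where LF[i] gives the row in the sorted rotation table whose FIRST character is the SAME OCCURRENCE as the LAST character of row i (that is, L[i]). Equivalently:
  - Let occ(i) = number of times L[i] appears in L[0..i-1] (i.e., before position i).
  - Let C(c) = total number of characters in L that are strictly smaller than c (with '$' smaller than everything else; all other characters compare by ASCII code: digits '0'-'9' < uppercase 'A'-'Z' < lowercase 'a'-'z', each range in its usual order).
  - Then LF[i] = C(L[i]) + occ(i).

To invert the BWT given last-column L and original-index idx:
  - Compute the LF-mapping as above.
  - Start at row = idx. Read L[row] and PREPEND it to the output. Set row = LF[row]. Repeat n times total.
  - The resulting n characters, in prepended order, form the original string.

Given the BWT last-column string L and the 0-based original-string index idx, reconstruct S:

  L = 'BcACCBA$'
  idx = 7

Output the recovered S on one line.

Answer: cAACBCB$

Derivation:
LF mapping: 3 7 1 5 6 4 2 0
Walk LF starting at row 7, prepending L[row]:
  step 1: row=7, L[7]='$', prepend. Next row=LF[7]=0
  step 2: row=0, L[0]='B', prepend. Next row=LF[0]=3
  step 3: row=3, L[3]='C', prepend. Next row=LF[3]=5
  step 4: row=5, L[5]='B', prepend. Next row=LF[5]=4
  step 5: row=4, L[4]='C', prepend. Next row=LF[4]=6
  step 6: row=6, L[6]='A', prepend. Next row=LF[6]=2
  step 7: row=2, L[2]='A', prepend. Next row=LF[2]=1
  step 8: row=1, L[1]='c', prepend. Next row=LF[1]=7
Reversed output: cAACBCB$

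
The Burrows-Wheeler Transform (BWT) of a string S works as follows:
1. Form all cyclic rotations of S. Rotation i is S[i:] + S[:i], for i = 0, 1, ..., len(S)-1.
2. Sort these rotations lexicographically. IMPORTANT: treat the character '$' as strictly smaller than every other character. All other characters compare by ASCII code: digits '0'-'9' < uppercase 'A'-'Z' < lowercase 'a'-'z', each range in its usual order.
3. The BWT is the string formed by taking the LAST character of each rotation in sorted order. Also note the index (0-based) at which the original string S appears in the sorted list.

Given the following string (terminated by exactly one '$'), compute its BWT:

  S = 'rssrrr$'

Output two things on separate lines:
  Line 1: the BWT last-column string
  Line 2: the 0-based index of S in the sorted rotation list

Answer: rrrs$sr
4

Derivation:
All 7 rotations (rotation i = S[i:]+S[:i]):
  rot[0] = rssrrr$
  rot[1] = ssrrr$r
  rot[2] = srrr$rs
  rot[3] = rrr$rss
  rot[4] = rr$rssr
  rot[5] = r$rssrr
  rot[6] = $rssrrr
Sorted (with $ < everything):
  sorted[0] = $rssrrr  (last char: 'r')
  sorted[1] = r$rssrr  (last char: 'r')
  sorted[2] = rr$rssr  (last char: 'r')
  sorted[3] = rrr$rss  (last char: 's')
  sorted[4] = rssrrr$  (last char: '$')
  sorted[5] = srrr$rs  (last char: 's')
  sorted[6] = ssrrr$r  (last char: 'r')
Last column: rrrs$sr
Original string S is at sorted index 4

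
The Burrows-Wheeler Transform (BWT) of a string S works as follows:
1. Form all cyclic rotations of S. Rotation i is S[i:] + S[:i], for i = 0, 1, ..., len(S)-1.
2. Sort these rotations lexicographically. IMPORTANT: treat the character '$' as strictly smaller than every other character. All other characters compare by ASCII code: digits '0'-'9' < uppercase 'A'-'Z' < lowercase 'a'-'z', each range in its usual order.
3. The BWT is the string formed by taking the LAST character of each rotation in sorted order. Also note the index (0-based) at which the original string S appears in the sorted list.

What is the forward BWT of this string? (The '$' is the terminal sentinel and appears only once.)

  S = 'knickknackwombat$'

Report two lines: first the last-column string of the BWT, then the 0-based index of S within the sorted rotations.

All 17 rotations (rotation i = S[i:]+S[:i]):
  rot[0] = knickknackwombat$
  rot[1] = nickknackwombat$k
  rot[2] = ickknackwombat$kn
  rot[3] = ckknackwombat$kni
  rot[4] = kknackwombat$knic
  rot[5] = knackwombat$knick
  rot[6] = nackwombat$knickk
  rot[7] = ackwombat$knickkn
  rot[8] = ckwombat$knickkna
  rot[9] = kwombat$knickknac
  rot[10] = wombat$knickknack
  rot[11] = ombat$knickknackw
  rot[12] = mbat$knickknackwo
  rot[13] = bat$knickknackwom
  rot[14] = at$knickknackwomb
  rot[15] = t$knickknackwomba
  rot[16] = $knickknackwombat
Sorted (with $ < everything):
  sorted[0] = $knickknackwombat  (last char: 't')
  sorted[1] = ackwombat$knickkn  (last char: 'n')
  sorted[2] = at$knickknackwomb  (last char: 'b')
  sorted[3] = bat$knickknackwom  (last char: 'm')
  sorted[4] = ckknackwombat$kni  (last char: 'i')
  sorted[5] = ckwombat$knickkna  (last char: 'a')
  sorted[6] = ickknackwombat$kn  (last char: 'n')
  sorted[7] = kknackwombat$knic  (last char: 'c')
  sorted[8] = knackwombat$knick  (last char: 'k')
  sorted[9] = knickknackwombat$  (last char: '$')
  sorted[10] = kwombat$knickknac  (last char: 'c')
  sorted[11] = mbat$knickknackwo  (last char: 'o')
  sorted[12] = nackwombat$knickk  (last char: 'k')
  sorted[13] = nickknackwombat$k  (last char: 'k')
  sorted[14] = ombat$knickknackw  (last char: 'w')
  sorted[15] = t$knickknackwomba  (last char: 'a')
  sorted[16] = wombat$knickknack  (last char: 'k')
Last column: tnbmianck$cokkwak
Original string S is at sorted index 9

Answer: tnbmianck$cokkwak
9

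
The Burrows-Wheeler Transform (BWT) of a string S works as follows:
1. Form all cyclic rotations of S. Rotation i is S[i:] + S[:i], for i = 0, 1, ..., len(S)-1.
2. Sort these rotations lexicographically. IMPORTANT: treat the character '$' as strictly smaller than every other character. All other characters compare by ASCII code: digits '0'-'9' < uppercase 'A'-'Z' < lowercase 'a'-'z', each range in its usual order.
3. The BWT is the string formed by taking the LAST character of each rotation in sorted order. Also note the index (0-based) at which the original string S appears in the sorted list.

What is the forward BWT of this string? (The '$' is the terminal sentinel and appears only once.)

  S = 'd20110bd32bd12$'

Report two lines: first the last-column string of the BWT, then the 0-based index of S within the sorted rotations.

All 15 rotations (rotation i = S[i:]+S[:i]):
  rot[0] = d20110bd32bd12$
  rot[1] = 20110bd32bd12$d
  rot[2] = 0110bd32bd12$d2
  rot[3] = 110bd32bd12$d20
  rot[4] = 10bd32bd12$d201
  rot[5] = 0bd32bd12$d2011
  rot[6] = bd32bd12$d20110
  rot[7] = d32bd12$d20110b
  rot[8] = 32bd12$d20110bd
  rot[9] = 2bd12$d20110bd3
  rot[10] = bd12$d20110bd32
  rot[11] = d12$d20110bd32b
  rot[12] = 12$d20110bd32bd
  rot[13] = 2$d20110bd32bd1
  rot[14] = $d20110bd32bd12
Sorted (with $ < everything):
  sorted[0] = $d20110bd32bd12  (last char: '2')
  sorted[1] = 0110bd32bd12$d2  (last char: '2')
  sorted[2] = 0bd32bd12$d2011  (last char: '1')
  sorted[3] = 10bd32bd12$d201  (last char: '1')
  sorted[4] = 110bd32bd12$d20  (last char: '0')
  sorted[5] = 12$d20110bd32bd  (last char: 'd')
  sorted[6] = 2$d20110bd32bd1  (last char: '1')
  sorted[7] = 20110bd32bd12$d  (last char: 'd')
  sorted[8] = 2bd12$d20110bd3  (last char: '3')
  sorted[9] = 32bd12$d20110bd  (last char: 'd')
  sorted[10] = bd12$d20110bd32  (last char: '2')
  sorted[11] = bd32bd12$d20110  (last char: '0')
  sorted[12] = d12$d20110bd32b  (last char: 'b')
  sorted[13] = d20110bd32bd12$  (last char: '$')
  sorted[14] = d32bd12$d20110b  (last char: 'b')
Last column: 22110d1d3d20b$b
Original string S is at sorted index 13

Answer: 22110d1d3d20b$b
13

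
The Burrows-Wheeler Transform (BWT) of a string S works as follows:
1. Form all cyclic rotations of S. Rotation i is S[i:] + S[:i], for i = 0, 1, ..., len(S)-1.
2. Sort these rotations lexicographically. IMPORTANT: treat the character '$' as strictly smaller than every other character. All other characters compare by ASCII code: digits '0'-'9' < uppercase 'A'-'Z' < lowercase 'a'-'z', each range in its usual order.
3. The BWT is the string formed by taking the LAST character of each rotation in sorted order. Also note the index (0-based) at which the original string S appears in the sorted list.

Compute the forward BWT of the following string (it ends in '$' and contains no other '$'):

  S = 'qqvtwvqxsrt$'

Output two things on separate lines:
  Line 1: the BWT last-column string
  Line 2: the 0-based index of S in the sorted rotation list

Answer: t$qvsxrvwqtq
1

Derivation:
All 12 rotations (rotation i = S[i:]+S[:i]):
  rot[0] = qqvtwvqxsrt$
  rot[1] = qvtwvqxsrt$q
  rot[2] = vtwvqxsrt$qq
  rot[3] = twvqxsrt$qqv
  rot[4] = wvqxsrt$qqvt
  rot[5] = vqxsrt$qqvtw
  rot[6] = qxsrt$qqvtwv
  rot[7] = xsrt$qqvtwvq
  rot[8] = srt$qqvtwvqx
  rot[9] = rt$qqvtwvqxs
  rot[10] = t$qqvtwvqxsr
  rot[11] = $qqvtwvqxsrt
Sorted (with $ < everything):
  sorted[0] = $qqvtwvqxsrt  (last char: 't')
  sorted[1] = qqvtwvqxsrt$  (last char: '$')
  sorted[2] = qvtwvqxsrt$q  (last char: 'q')
  sorted[3] = qxsrt$qqvtwv  (last char: 'v')
  sorted[4] = rt$qqvtwvqxs  (last char: 's')
  sorted[5] = srt$qqvtwvqx  (last char: 'x')
  sorted[6] = t$qqvtwvqxsr  (last char: 'r')
  sorted[7] = twvqxsrt$qqv  (last char: 'v')
  sorted[8] = vqxsrt$qqvtw  (last char: 'w')
  sorted[9] = vtwvqxsrt$qq  (last char: 'q')
  sorted[10] = wvqxsrt$qqvt  (last char: 't')
  sorted[11] = xsrt$qqvtwvq  (last char: 'q')
Last column: t$qvsxrvwqtq
Original string S is at sorted index 1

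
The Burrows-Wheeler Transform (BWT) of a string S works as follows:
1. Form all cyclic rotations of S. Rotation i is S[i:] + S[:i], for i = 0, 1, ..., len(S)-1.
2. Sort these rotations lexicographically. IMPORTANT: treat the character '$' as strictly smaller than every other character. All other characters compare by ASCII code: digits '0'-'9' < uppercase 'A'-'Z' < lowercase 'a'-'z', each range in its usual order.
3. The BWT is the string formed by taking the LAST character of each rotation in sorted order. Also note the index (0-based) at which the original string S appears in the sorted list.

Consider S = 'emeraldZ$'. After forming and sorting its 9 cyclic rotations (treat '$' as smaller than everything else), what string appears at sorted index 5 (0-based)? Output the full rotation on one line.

All 9 rotations (rotation i = S[i:]+S[:i]):
  rot[0] = emeraldZ$
  rot[1] = meraldZ$e
  rot[2] = eraldZ$em
  rot[3] = raldZ$eme
  rot[4] = aldZ$emer
  rot[5] = ldZ$emera
  rot[6] = dZ$emeral
  rot[7] = Z$emerald
  rot[8] = $emeraldZ
Sorted (with $ < everything):
  sorted[0] = $emeraldZ
  sorted[1] = Z$emerald
  sorted[2] = aldZ$emer
  sorted[3] = dZ$emeral
  sorted[4] = emeraldZ$
  sorted[5] = eraldZ$em
  sorted[6] = ldZ$emera
  sorted[7] = meraldZ$e
  sorted[8] = raldZ$eme
sorted[5] = eraldZ$em

Answer: eraldZ$em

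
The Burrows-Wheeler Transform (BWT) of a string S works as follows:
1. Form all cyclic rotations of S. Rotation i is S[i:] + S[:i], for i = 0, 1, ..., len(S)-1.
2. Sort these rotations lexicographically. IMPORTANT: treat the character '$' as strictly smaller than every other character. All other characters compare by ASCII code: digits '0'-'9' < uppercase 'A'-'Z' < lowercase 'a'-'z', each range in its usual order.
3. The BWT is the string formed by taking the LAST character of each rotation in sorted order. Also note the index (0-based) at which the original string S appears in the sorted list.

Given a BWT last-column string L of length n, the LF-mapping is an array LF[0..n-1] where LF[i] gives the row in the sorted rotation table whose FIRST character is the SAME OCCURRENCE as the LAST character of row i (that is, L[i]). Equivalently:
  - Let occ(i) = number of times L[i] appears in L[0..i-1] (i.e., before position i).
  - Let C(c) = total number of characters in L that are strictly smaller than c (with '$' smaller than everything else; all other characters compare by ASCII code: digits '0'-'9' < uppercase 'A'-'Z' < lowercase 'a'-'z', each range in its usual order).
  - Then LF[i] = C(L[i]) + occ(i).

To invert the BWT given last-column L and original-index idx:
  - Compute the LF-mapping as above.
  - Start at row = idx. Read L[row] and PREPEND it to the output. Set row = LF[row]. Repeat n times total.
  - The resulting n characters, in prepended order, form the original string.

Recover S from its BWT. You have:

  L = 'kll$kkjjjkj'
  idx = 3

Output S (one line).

Answer: jkljkjljkk$

Derivation:
LF mapping: 5 9 10 0 6 7 1 2 3 8 4
Walk LF starting at row 3, prepending L[row]:
  step 1: row=3, L[3]='$', prepend. Next row=LF[3]=0
  step 2: row=0, L[0]='k', prepend. Next row=LF[0]=5
  step 3: row=5, L[5]='k', prepend. Next row=LF[5]=7
  step 4: row=7, L[7]='j', prepend. Next row=LF[7]=2
  step 5: row=2, L[2]='l', prepend. Next row=LF[2]=10
  step 6: row=10, L[10]='j', prepend. Next row=LF[10]=4
  step 7: row=4, L[4]='k', prepend. Next row=LF[4]=6
  step 8: row=6, L[6]='j', prepend. Next row=LF[6]=1
  step 9: row=1, L[1]='l', prepend. Next row=LF[1]=9
  step 10: row=9, L[9]='k', prepend. Next row=LF[9]=8
  step 11: row=8, L[8]='j', prepend. Next row=LF[8]=3
Reversed output: jkljkjljkk$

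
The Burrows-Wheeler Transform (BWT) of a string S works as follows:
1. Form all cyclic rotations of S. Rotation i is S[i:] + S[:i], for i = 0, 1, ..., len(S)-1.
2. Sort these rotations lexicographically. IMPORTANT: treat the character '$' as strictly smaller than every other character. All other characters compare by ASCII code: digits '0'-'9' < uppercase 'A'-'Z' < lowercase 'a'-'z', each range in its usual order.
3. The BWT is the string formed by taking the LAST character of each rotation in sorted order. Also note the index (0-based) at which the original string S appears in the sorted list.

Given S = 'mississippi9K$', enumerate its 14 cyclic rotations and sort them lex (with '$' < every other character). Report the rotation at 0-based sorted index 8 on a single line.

Answer: pi9K$mississip

Derivation:
All 14 rotations (rotation i = S[i:]+S[:i]):
  rot[0] = mississippi9K$
  rot[1] = ississippi9K$m
  rot[2] = ssissippi9K$mi
  rot[3] = sissippi9K$mis
  rot[4] = issippi9K$miss
  rot[5] = ssippi9K$missi
  rot[6] = sippi9K$missis
  rot[7] = ippi9K$mississ
  rot[8] = ppi9K$mississi
  rot[9] = pi9K$mississip
  rot[10] = i9K$mississipp
  rot[11] = 9K$mississippi
  rot[12] = K$mississippi9
  rot[13] = $mississippi9K
Sorted (with $ < everything):
  sorted[0] = $mississippi9K
  sorted[1] = 9K$mississippi
  sorted[2] = K$mississippi9
  sorted[3] = i9K$mississipp
  sorted[4] = ippi9K$mississ
  sorted[5] = issippi9K$miss
  sorted[6] = ississippi9K$m
  sorted[7] = mississippi9K$
  sorted[8] = pi9K$mississip
  sorted[9] = ppi9K$mississi
  sorted[10] = sippi9K$missis
  sorted[11] = sissippi9K$mis
  sorted[12] = ssippi9K$missi
  sorted[13] = ssissippi9K$mi
sorted[8] = pi9K$mississip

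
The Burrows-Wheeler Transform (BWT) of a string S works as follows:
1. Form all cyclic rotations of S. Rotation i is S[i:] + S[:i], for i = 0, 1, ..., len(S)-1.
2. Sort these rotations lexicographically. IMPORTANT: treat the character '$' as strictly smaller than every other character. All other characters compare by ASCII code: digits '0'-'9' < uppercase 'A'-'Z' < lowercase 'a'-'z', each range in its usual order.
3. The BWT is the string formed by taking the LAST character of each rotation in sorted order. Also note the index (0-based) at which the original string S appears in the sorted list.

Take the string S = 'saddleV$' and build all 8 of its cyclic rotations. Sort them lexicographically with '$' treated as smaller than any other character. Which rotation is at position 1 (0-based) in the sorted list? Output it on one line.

All 8 rotations (rotation i = S[i:]+S[:i]):
  rot[0] = saddleV$
  rot[1] = addleV$s
  rot[2] = ddleV$sa
  rot[3] = dleV$sad
  rot[4] = leV$sadd
  rot[5] = eV$saddl
  rot[6] = V$saddle
  rot[7] = $saddleV
Sorted (with $ < everything):
  sorted[0] = $saddleV
  sorted[1] = V$saddle
  sorted[2] = addleV$s
  sorted[3] = ddleV$sa
  sorted[4] = dleV$sad
  sorted[5] = eV$saddl
  sorted[6] = leV$sadd
  sorted[7] = saddleV$
sorted[1] = V$saddle

Answer: V$saddle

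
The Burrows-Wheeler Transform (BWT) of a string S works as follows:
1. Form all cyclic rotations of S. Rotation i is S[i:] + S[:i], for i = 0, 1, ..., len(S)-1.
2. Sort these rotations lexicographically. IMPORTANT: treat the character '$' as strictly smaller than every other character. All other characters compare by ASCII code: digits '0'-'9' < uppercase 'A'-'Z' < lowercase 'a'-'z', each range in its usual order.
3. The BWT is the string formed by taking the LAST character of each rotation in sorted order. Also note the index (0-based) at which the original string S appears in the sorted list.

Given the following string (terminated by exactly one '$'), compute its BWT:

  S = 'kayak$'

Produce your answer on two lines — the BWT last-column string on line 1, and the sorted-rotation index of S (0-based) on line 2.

All 6 rotations (rotation i = S[i:]+S[:i]):
  rot[0] = kayak$
  rot[1] = ayak$k
  rot[2] = yak$ka
  rot[3] = ak$kay
  rot[4] = k$kaya
  rot[5] = $kayak
Sorted (with $ < everything):
  sorted[0] = $kayak  (last char: 'k')
  sorted[1] = ak$kay  (last char: 'y')
  sorted[2] = ayak$k  (last char: 'k')
  sorted[3] = k$kaya  (last char: 'a')
  sorted[4] = kayak$  (last char: '$')
  sorted[5] = yak$ka  (last char: 'a')
Last column: kyka$a
Original string S is at sorted index 4

Answer: kyka$a
4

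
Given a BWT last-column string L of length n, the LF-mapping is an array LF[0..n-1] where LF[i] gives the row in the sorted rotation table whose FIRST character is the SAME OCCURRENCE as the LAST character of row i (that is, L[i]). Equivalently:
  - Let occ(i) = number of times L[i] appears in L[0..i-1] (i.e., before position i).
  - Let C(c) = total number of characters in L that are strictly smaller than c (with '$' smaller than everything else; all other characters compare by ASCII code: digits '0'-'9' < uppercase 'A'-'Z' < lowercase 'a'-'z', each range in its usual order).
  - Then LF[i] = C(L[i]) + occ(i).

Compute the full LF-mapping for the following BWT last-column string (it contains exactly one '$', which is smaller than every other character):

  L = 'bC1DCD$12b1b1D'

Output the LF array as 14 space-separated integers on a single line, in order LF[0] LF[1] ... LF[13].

Answer: 11 6 1 8 7 9 0 2 5 12 3 13 4 10

Derivation:
Char counts: '$':1, '1':4, '2':1, 'C':2, 'D':3, 'b':3
C (first-col start): C('$')=0, C('1')=1, C('2')=5, C('C')=6, C('D')=8, C('b')=11
L[0]='b': occ=0, LF[0]=C('b')+0=11+0=11
L[1]='C': occ=0, LF[1]=C('C')+0=6+0=6
L[2]='1': occ=0, LF[2]=C('1')+0=1+0=1
L[3]='D': occ=0, LF[3]=C('D')+0=8+0=8
L[4]='C': occ=1, LF[4]=C('C')+1=6+1=7
L[5]='D': occ=1, LF[5]=C('D')+1=8+1=9
L[6]='$': occ=0, LF[6]=C('$')+0=0+0=0
L[7]='1': occ=1, LF[7]=C('1')+1=1+1=2
L[8]='2': occ=0, LF[8]=C('2')+0=5+0=5
L[9]='b': occ=1, LF[9]=C('b')+1=11+1=12
L[10]='1': occ=2, LF[10]=C('1')+2=1+2=3
L[11]='b': occ=2, LF[11]=C('b')+2=11+2=13
L[12]='1': occ=3, LF[12]=C('1')+3=1+3=4
L[13]='D': occ=2, LF[13]=C('D')+2=8+2=10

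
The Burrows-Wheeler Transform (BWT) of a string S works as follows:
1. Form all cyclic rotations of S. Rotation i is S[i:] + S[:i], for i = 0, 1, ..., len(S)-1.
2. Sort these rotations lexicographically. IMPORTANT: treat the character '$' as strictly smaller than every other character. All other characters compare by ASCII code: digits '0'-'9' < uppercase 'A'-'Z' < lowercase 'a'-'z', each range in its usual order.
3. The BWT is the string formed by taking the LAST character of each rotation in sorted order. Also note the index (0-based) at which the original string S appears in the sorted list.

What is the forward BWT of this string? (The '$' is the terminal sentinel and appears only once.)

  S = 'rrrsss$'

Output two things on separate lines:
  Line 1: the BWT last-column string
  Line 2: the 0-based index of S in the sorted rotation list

Answer: s$rrssr
1

Derivation:
All 7 rotations (rotation i = S[i:]+S[:i]):
  rot[0] = rrrsss$
  rot[1] = rrsss$r
  rot[2] = rsss$rr
  rot[3] = sss$rrr
  rot[4] = ss$rrrs
  rot[5] = s$rrrss
  rot[6] = $rrrsss
Sorted (with $ < everything):
  sorted[0] = $rrrsss  (last char: 's')
  sorted[1] = rrrsss$  (last char: '$')
  sorted[2] = rrsss$r  (last char: 'r')
  sorted[3] = rsss$rr  (last char: 'r')
  sorted[4] = s$rrrss  (last char: 's')
  sorted[5] = ss$rrrs  (last char: 's')
  sorted[6] = sss$rrr  (last char: 'r')
Last column: s$rrssr
Original string S is at sorted index 1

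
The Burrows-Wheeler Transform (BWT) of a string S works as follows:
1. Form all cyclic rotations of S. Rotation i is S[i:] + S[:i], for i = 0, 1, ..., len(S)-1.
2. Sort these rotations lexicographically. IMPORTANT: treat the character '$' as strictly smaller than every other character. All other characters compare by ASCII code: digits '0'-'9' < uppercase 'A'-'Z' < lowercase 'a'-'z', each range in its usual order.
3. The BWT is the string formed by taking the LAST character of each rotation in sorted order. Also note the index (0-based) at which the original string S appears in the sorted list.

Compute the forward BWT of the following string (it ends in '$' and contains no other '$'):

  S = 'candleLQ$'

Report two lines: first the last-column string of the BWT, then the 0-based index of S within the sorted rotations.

Answer: QeLc$nlda
4

Derivation:
All 9 rotations (rotation i = S[i:]+S[:i]):
  rot[0] = candleLQ$
  rot[1] = andleLQ$c
  rot[2] = ndleLQ$ca
  rot[3] = dleLQ$can
  rot[4] = leLQ$cand
  rot[5] = eLQ$candl
  rot[6] = LQ$candle
  rot[7] = Q$candleL
  rot[8] = $candleLQ
Sorted (with $ < everything):
  sorted[0] = $candleLQ  (last char: 'Q')
  sorted[1] = LQ$candle  (last char: 'e')
  sorted[2] = Q$candleL  (last char: 'L')
  sorted[3] = andleLQ$c  (last char: 'c')
  sorted[4] = candleLQ$  (last char: '$')
  sorted[5] = dleLQ$can  (last char: 'n')
  sorted[6] = eLQ$candl  (last char: 'l')
  sorted[7] = leLQ$cand  (last char: 'd')
  sorted[8] = ndleLQ$ca  (last char: 'a')
Last column: QeLc$nlda
Original string S is at sorted index 4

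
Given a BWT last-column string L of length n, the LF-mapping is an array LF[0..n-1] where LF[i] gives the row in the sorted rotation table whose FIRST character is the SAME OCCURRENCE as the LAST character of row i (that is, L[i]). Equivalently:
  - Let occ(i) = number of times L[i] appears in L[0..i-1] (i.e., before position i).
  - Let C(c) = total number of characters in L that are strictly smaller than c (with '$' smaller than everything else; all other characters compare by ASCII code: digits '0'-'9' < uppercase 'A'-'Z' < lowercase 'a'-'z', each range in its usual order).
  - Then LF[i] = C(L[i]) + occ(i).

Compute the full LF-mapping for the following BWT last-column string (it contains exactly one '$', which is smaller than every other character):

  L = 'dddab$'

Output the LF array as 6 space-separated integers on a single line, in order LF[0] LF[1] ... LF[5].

Answer: 3 4 5 1 2 0

Derivation:
Char counts: '$':1, 'a':1, 'b':1, 'd':3
C (first-col start): C('$')=0, C('a')=1, C('b')=2, C('d')=3
L[0]='d': occ=0, LF[0]=C('d')+0=3+0=3
L[1]='d': occ=1, LF[1]=C('d')+1=3+1=4
L[2]='d': occ=2, LF[2]=C('d')+2=3+2=5
L[3]='a': occ=0, LF[3]=C('a')+0=1+0=1
L[4]='b': occ=0, LF[4]=C('b')+0=2+0=2
L[5]='$': occ=0, LF[5]=C('$')+0=0+0=0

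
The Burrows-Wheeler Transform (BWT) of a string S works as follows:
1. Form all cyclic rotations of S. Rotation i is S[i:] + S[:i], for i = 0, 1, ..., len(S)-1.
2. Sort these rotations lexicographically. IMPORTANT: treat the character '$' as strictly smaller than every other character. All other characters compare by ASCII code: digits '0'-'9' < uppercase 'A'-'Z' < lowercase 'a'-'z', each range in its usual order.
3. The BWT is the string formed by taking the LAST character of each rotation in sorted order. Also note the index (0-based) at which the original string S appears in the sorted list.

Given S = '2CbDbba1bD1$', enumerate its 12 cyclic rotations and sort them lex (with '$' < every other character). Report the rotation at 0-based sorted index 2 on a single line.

All 12 rotations (rotation i = S[i:]+S[:i]):
  rot[0] = 2CbDbba1bD1$
  rot[1] = CbDbba1bD1$2
  rot[2] = bDbba1bD1$2C
  rot[3] = Dbba1bD1$2Cb
  rot[4] = bba1bD1$2CbD
  rot[5] = ba1bD1$2CbDb
  rot[6] = a1bD1$2CbDbb
  rot[7] = 1bD1$2CbDbba
  rot[8] = bD1$2CbDbba1
  rot[9] = D1$2CbDbba1b
  rot[10] = 1$2CbDbba1bD
  rot[11] = $2CbDbba1bD1
Sorted (with $ < everything):
  sorted[0] = $2CbDbba1bD1
  sorted[1] = 1$2CbDbba1bD
  sorted[2] = 1bD1$2CbDbba
  sorted[3] = 2CbDbba1bD1$
  sorted[4] = CbDbba1bD1$2
  sorted[5] = D1$2CbDbba1b
  sorted[6] = Dbba1bD1$2Cb
  sorted[7] = a1bD1$2CbDbb
  sorted[8] = bD1$2CbDbba1
  sorted[9] = bDbba1bD1$2C
  sorted[10] = ba1bD1$2CbDb
  sorted[11] = bba1bD1$2CbD
sorted[2] = 1bD1$2CbDbba

Answer: 1bD1$2CbDbba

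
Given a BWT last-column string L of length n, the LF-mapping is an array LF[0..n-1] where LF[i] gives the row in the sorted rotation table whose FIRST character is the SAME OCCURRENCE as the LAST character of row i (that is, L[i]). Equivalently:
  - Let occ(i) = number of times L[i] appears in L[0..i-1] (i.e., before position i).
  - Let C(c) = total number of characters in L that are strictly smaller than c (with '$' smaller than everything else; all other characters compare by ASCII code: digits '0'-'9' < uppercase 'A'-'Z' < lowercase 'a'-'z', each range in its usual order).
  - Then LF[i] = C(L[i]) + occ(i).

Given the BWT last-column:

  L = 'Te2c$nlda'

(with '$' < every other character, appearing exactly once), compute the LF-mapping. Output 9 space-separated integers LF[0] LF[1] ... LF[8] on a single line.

Char counts: '$':1, '2':1, 'T':1, 'a':1, 'c':1, 'd':1, 'e':1, 'l':1, 'n':1
C (first-col start): C('$')=0, C('2')=1, C('T')=2, C('a')=3, C('c')=4, C('d')=5, C('e')=6, C('l')=7, C('n')=8
L[0]='T': occ=0, LF[0]=C('T')+0=2+0=2
L[1]='e': occ=0, LF[1]=C('e')+0=6+0=6
L[2]='2': occ=0, LF[2]=C('2')+0=1+0=1
L[3]='c': occ=0, LF[3]=C('c')+0=4+0=4
L[4]='$': occ=0, LF[4]=C('$')+0=0+0=0
L[5]='n': occ=0, LF[5]=C('n')+0=8+0=8
L[6]='l': occ=0, LF[6]=C('l')+0=7+0=7
L[7]='d': occ=0, LF[7]=C('d')+0=5+0=5
L[8]='a': occ=0, LF[8]=C('a')+0=3+0=3

Answer: 2 6 1 4 0 8 7 5 3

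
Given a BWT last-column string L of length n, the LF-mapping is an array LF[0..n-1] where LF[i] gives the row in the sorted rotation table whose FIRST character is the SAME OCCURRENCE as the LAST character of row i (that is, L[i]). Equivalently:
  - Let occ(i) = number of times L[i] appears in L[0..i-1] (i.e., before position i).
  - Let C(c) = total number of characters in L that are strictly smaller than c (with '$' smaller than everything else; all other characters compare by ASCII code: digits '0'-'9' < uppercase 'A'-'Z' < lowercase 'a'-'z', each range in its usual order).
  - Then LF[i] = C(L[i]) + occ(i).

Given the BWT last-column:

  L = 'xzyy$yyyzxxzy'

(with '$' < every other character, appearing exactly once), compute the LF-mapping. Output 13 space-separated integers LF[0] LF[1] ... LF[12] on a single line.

Answer: 1 10 4 5 0 6 7 8 11 2 3 12 9

Derivation:
Char counts: '$':1, 'x':3, 'y':6, 'z':3
C (first-col start): C('$')=0, C('x')=1, C('y')=4, C('z')=10
L[0]='x': occ=0, LF[0]=C('x')+0=1+0=1
L[1]='z': occ=0, LF[1]=C('z')+0=10+0=10
L[2]='y': occ=0, LF[2]=C('y')+0=4+0=4
L[3]='y': occ=1, LF[3]=C('y')+1=4+1=5
L[4]='$': occ=0, LF[4]=C('$')+0=0+0=0
L[5]='y': occ=2, LF[5]=C('y')+2=4+2=6
L[6]='y': occ=3, LF[6]=C('y')+3=4+3=7
L[7]='y': occ=4, LF[7]=C('y')+4=4+4=8
L[8]='z': occ=1, LF[8]=C('z')+1=10+1=11
L[9]='x': occ=1, LF[9]=C('x')+1=1+1=2
L[10]='x': occ=2, LF[10]=C('x')+2=1+2=3
L[11]='z': occ=2, LF[11]=C('z')+2=10+2=12
L[12]='y': occ=5, LF[12]=C('y')+5=4+5=9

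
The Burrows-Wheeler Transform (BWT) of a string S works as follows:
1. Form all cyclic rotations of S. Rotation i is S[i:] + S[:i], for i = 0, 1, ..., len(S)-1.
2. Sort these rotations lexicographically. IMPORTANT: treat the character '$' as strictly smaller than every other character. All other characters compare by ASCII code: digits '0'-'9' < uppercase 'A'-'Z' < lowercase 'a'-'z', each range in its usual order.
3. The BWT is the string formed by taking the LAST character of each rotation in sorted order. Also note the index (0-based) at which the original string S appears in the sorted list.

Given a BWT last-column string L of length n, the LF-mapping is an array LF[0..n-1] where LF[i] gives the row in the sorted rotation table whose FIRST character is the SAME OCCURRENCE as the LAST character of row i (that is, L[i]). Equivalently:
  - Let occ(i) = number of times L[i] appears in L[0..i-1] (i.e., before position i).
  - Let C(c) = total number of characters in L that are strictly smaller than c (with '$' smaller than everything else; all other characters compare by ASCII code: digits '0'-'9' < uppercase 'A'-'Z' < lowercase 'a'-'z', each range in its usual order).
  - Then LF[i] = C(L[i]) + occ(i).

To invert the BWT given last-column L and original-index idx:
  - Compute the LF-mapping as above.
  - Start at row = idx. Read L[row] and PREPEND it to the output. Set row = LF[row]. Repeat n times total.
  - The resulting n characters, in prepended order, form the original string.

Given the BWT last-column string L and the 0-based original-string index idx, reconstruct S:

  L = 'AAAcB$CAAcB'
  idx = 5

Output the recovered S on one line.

Answer: ACBABccAAA$

Derivation:
LF mapping: 1 2 3 9 6 0 8 4 5 10 7
Walk LF starting at row 5, prepending L[row]:
  step 1: row=5, L[5]='$', prepend. Next row=LF[5]=0
  step 2: row=0, L[0]='A', prepend. Next row=LF[0]=1
  step 3: row=1, L[1]='A', prepend. Next row=LF[1]=2
  step 4: row=2, L[2]='A', prepend. Next row=LF[2]=3
  step 5: row=3, L[3]='c', prepend. Next row=LF[3]=9
  step 6: row=9, L[9]='c', prepend. Next row=LF[9]=10
  step 7: row=10, L[10]='B', prepend. Next row=LF[10]=7
  step 8: row=7, L[7]='A', prepend. Next row=LF[7]=4
  step 9: row=4, L[4]='B', prepend. Next row=LF[4]=6
  step 10: row=6, L[6]='C', prepend. Next row=LF[6]=8
  step 11: row=8, L[8]='A', prepend. Next row=LF[8]=5
Reversed output: ACBABccAAA$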